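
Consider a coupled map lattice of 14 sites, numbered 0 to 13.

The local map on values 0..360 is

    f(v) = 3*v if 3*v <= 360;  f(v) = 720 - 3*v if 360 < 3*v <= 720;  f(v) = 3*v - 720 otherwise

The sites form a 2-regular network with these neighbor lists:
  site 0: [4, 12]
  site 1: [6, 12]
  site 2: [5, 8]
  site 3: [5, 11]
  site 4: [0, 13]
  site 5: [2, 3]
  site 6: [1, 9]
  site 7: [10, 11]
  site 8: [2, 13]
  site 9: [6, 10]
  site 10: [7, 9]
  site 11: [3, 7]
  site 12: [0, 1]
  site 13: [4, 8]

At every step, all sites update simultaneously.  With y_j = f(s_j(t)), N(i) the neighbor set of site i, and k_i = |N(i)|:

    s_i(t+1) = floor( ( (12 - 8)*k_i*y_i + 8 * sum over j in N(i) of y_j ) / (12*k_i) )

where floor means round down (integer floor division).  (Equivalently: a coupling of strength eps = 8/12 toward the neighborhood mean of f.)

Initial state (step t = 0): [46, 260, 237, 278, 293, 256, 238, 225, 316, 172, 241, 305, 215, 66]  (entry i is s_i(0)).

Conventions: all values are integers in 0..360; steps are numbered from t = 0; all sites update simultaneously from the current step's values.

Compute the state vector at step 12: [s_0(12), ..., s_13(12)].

Answer: [153, 275, 93, 106, 116, 110, 240, 105, 72, 164, 135, 90, 235, 80]

Derivation:
t=0: [46, 260, 237, 278, 293, 256, 238, 225, 316, 172, 241, 305, 215, 66]
t=1: [124, 47, 95, 119, 165, 57, 90, 81, 145, 71, 84, 118, 91, 195]
t=2: [282, 228, 247, 294, 236, 271, 208, 283, 235, 245, 236, 318, 254, 215]
t=3: [60, 58, 43, 163, 71, 92, 49, 125, 37, 41, 52, 175, 68, 34]
t=4: [199, 175, 172, 234, 165, 212, 148, 232, 114, 142, 208, 257, 186, 142]
t=5: [170, 211, 210, 51, 214, 102, 255, 57, 280, 222, 138, 31, 160, 287]
t=6: [176, 124, 172, 184, 143, 183, 62, 190, 117, 135, 177, 139, 179, 113]
t=7: [222, 239, 242, 214, 274, 181, 283, 214, 298, 230, 218, 207, 241, 327]
t=8: [53, 45, 119, 118, 139, 87, 54, 81, 147, 75, 58, 85, 20, 179]
t=9: [174, 119, 299, 290, 215, 324, 174, 224, 273, 187, 214, 284, 118, 255]
t=10: [209, 303, 176, 178, 106, 193, 238, 86, 107, 145, 95, 110, 303, 73]
t=11: [200, 128, 218, 219, 210, 173, 160, 291, 244, 192, 276, 258, 157, 286]
t=12: [153, 275, 93, 106, 116, 110, 240, 105, 72, 164, 135, 90, 235, 80]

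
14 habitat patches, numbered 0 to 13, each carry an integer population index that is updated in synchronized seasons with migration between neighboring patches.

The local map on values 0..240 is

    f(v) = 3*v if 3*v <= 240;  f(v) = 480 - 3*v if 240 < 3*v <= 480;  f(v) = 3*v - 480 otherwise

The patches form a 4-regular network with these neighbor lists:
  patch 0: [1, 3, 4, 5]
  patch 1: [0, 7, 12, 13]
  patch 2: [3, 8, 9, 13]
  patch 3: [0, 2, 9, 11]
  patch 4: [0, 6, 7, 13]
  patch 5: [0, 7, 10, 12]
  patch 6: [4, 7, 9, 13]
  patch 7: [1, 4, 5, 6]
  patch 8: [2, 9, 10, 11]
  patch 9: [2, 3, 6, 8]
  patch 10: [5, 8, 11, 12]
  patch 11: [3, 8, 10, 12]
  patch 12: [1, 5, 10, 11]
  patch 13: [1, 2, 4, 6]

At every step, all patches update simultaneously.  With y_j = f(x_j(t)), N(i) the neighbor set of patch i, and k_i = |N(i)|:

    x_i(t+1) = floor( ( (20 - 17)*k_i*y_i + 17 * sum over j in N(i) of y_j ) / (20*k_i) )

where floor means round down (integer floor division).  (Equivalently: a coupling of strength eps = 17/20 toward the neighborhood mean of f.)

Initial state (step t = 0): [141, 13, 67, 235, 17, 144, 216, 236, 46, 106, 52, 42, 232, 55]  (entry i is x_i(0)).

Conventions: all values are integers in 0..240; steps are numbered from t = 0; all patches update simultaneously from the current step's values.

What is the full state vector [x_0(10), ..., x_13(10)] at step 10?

Simulating step by step:
t=0: [141, 13, 67, 235, 17, 144, 216, 236, 46, 106, 52, 42, 232, 55]
t=1: [85, 147, 176, 149, 138, 146, 153, 99, 157, 179, 135, 175, 110, 122]
t=2: [72, 148, 52, 84, 125, 140, 92, 63, 49, 32, 63, 63, 65, 54]
t=3: [123, 167, 157, 173, 179, 176, 147, 114, 155, 170, 153, 189, 129, 130]
t=4: [51, 94, 38, 56, 88, 84, 72, 55, 33, 26, 54, 48, 51, 40]
t=5: [195, 155, 115, 129, 171, 168, 155, 207, 120, 138, 156, 145, 178, 176]
t=6: [50, 76, 89, 88, 70, 69, 63, 39, 72, 87, 53, 66, 28, 49]
t=7: [205, 140, 201, 198, 159, 139, 175, 194, 200, 210, 173, 173, 180, 200]
t=8: [71, 97, 125, 112, 85, 80, 86, 51, 92, 107, 65, 76, 51, 67]
t=9: [201, 181, 166, 171, 201, 187, 190, 209, 176, 167, 204, 182, 204, 187]
t=10: [82, 112, 41, 53, 112, 125, 92, 97, 57, 43, 89, 83, 92, 74]

Answer: [82, 112, 41, 53, 112, 125, 92, 97, 57, 43, 89, 83, 92, 74]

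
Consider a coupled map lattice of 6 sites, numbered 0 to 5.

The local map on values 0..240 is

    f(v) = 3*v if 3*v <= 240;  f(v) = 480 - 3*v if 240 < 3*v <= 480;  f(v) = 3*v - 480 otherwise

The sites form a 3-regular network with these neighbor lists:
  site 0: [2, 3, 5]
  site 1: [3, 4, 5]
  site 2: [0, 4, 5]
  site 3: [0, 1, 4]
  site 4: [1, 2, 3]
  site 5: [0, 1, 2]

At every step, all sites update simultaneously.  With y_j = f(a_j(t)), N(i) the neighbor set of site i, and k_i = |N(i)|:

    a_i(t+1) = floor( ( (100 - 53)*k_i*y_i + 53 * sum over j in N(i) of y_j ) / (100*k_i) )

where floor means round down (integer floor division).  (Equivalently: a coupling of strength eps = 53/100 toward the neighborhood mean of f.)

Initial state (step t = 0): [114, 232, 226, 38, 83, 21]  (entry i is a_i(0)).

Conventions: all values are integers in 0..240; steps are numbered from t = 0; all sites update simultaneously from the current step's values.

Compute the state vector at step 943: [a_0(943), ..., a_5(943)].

Simulating step by step:
t=0: [114, 232, 226, 38, 83, 21]
t=1: [131, 173, 169, 156, 201, 127]
t=2: [65, 59, 67, 49, 71, 73]
t=3: [191, 185, 205, 172, 192, 204]
t=4: [97, 81, 120, 63, 88, 115]
t=5: [167, 206, 151, 202, 197, 159]
t=6: [37, 107, 36, 106, 103, 34]
t=7: [117, 151, 118, 154, 156, 114]
t=8: [110, 42, 108, 38, 35, 114]
t=9: [142, 122, 142, 120, 119, 141]
t=10: [66, 106, 66, 107, 108, 66]
t=11: [191, 166, 190, 165, 165, 191]
t=12: [78, 30, 77, 29, 28, 79]
t=13: [208, 114, 206, 112, 111, 209]
t=14: [143, 142, 142, 143, 143, 143]
t=15: [51, 52, 52, 51, 52, 52]
t=16: [154, 155, 155, 154, 155, 155]
t=17: [16, 15, 15, 16, 15, 15]
t=18: [46, 45, 45, 46, 45, 45]
t=19: [136, 135, 135, 136, 135, 135]
t=20: [73, 74, 74, 73, 74, 74]
t=21: [220, 221, 221, 220, 221, 221]
t=22: [181, 182, 182, 181, 182, 182]
t=23: [64, 65, 65, 64, 65, 65]
t=24: [193, 194, 194, 193, 194, 194]
t=25: [100, 101, 101, 100, 101, 101]
t=26: [178, 177, 177, 178, 177, 177]
t=27: [52, 51, 51, 52, 51, 51]
t=28: [154, 153, 153, 154, 153, 153]
t=29: [19, 20, 20, 19, 20, 20]
t=30: [58, 59, 59, 58, 59, 59]
t=31: [175, 176, 176, 175, 176, 176]
t=32: [46, 47, 47, 46, 47, 47]
t=33: [139, 140, 140, 139, 140, 140]
t=34: [61, 60, 60, 61, 60, 60]
t=35: [181, 180, 180, 181, 180, 180]
t=36: [61, 60, 60, 61, 60, 60]

Answer: [181, 180, 180, 181, 180, 180]
Key observation: The state at step 34, [61, 60, 60, 61, 60, 60], reappears at step 36: the system is in a cycle of period 2 from step 34 on.  Therefore the state at step 943 equals the state at step 34 + ((943 - 34) mod 2) = 35, which is [181, 180, 180, 181, 180, 180].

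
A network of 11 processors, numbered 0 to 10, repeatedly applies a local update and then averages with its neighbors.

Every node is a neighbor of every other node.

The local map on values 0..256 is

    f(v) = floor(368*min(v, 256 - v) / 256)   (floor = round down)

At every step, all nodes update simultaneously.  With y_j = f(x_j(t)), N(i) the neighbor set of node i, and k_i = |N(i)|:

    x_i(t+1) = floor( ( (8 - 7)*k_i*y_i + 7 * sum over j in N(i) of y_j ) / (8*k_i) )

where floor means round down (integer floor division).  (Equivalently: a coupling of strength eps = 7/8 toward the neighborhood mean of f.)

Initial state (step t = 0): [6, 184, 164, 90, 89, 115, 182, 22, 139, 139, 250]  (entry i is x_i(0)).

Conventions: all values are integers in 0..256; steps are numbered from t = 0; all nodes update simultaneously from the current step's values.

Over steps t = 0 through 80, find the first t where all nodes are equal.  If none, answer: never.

Answer: 2
Key observation: Synchronization is absorbing here: once all nodes are equal they stay equal, and step 2 is the first all-equal step.

Derivation:
t=0: [6, 184, 164, 90, 89, 115, 182, 22, 139, 139, 250]  (not all equal)
t=1: [100, 104, 105, 105, 104, 106, 104, 101, 106, 106, 100]  (not all equal)
t=2: [148, 148, 148, 148, 148, 148, 148, 148, 148, 148, 148]  (all equal)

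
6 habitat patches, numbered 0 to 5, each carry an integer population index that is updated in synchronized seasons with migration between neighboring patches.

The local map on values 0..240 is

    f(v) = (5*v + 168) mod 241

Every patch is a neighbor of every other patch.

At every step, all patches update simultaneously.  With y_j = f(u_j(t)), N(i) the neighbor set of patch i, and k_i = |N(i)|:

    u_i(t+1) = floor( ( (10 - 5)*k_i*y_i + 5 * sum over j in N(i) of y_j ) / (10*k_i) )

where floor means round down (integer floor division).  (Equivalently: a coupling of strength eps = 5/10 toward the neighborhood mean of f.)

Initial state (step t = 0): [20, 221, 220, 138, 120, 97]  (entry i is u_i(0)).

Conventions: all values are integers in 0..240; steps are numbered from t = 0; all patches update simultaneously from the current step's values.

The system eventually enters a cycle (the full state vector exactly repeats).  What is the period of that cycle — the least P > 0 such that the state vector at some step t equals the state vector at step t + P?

Answer: 21
Key observation: The state at step 57, [136, 168, 136, 136, 136, 168], reappears at step 78 — and no state repeats earlier — so the cycle the system enters has period 21.

Derivation:
t=0: [20, 221, 220, 138, 120, 97]
t=1: [61, 78, 76, 104, 68, 119]
t=2: [157, 95, 91, 147, 75, 80]
t=3: [177, 150, 142, 157, 110, 120]
t=4: [130, 173, 157, 187, 189, 113]
t=5: [107, 96, 161, 124, 128, 73]
t=6: [148, 126, 63, 85, 93, 80]
t=7: [134, 90, 61, 105, 121, 95]
t=8: [136, 144, 183, 174, 110, 154]
t=9: [143, 159, 141, 123, 187, 179]
t=10: [148, 180, 144, 108, 140, 124]
t=11: [163, 130, 155, 179, 147, 115]
t=12: [70, 101, 151, 102, 135, 71]
t=13: [92, 154, 158, 156, 126, 94]
t=14: [163, 191, 199, 195, 135, 167]
t=15: [79, 135, 151, 143, 119, 87]
t=16: [104, 120, 152, 136, 88, 120]
t=17: [157, 93, 157, 125, 125, 93]
t=18: [182, 150, 182, 118, 118, 150]
t=19: [114, 146, 114, 82, 82, 146]
t=20: [63, 127, 63, 95, 95, 127]
t=21: [48, 80, 48, 112, 112, 80]
t=22: [118, 86, 118, 53, 53, 86]
t=23: [82, 115, 82, 145, 145, 115]
t=24: [95, 65, 95, 125, 125, 65]
t=25: [112, 52, 112, 76, 76, 52]
t=26: [53, 126, 53, 78, 78, 126]
t=27: [145, 98, 145, 99, 99, 98]
t=28: [173, 175, 173, 177, 177, 175]
t=29: [75, 79, 75, 83, 83, 79]
t=30: [73, 81, 73, 89, 89, 81]
t=31: [75, 91, 75, 107, 107, 91]
t=32: [109, 141, 109, 173, 173, 141]
t=33: [182, 150, 182, 117, 117, 150]
t=34: [113, 145, 113, 79, 79, 145]
t=35: [56, 120, 56, 84, 84, 120]
t=36: [154, 89, 154, 114, 114, 89]
t=37: [158, 124, 158, 78, 78, 124]
t=38: [169, 101, 169, 105, 105, 101]
t=39: [109, 166, 109, 174, 174, 166]
t=40: [160, 81, 160, 97, 97, 81]
t=41: [54, 89, 54, 121, 121, 89]
t=42: [154, 128, 154, 95, 95, 128]
t=43: [178, 126, 178, 156, 156, 126]
t=44: [116, 108, 116, 168, 168, 108]
t=45: [69, 149, 69, 76, 76, 149]
t=46: [69, 133, 69, 83, 83, 133]
t=47: [60, 92, 60, 88, 88, 92]
t=48: [190, 158, 190, 150, 150, 158]
t=49: [178, 210, 178, 194, 194, 210]
t=50: [93, 61, 93, 125, 125, 61]
t=51: [151, 183, 151, 118, 118, 183]
t=52: [150, 118, 150, 84, 84, 118]
t=53: [145, 81, 145, 109, 109, 81]
t=54: [166, 134, 166, 190, 190, 134]
t=55: [74, 106, 74, 122, 122, 106]
t=56: [87, 151, 87, 87, 87, 151]
t=57: [136, 168, 136, 136, 136, 168]
t=58: [108, 76, 108, 108, 108, 76]
t=59: [194, 130, 194, 194, 194, 130]
t=60: [158, 126, 158, 158, 158, 126]
t=61: [203, 139, 203, 203, 203, 139]
t=62: [203, 171, 203, 203, 203, 171]
t=63: [187, 123, 187, 187, 187, 123]
t=64: [123, 91, 123, 123, 123, 91]
t=65: [76, 108, 76, 76, 76, 108]
t=66: [98, 162, 98, 98, 98, 162]
t=67: [143, 78, 143, 143, 143, 78]
t=68: [143, 109, 143, 143, 143, 109]
t=69: [174, 202, 174, 174, 174, 202]
t=70: [102, 158, 102, 102, 102, 158]
t=71: [203, 219, 203, 203, 203, 219]
t=72: [186, 122, 186, 186, 186, 122]
t=73: [118, 86, 118, 118, 118, 86]
t=74: [51, 83, 51, 51, 51, 83]
t=75: [165, 133, 165, 165, 165, 133]
t=76: [45, 77, 45, 45, 45, 77]
t=77: [135, 103, 135, 135, 135, 103]
t=78: [136, 168, 136, 136, 136, 168]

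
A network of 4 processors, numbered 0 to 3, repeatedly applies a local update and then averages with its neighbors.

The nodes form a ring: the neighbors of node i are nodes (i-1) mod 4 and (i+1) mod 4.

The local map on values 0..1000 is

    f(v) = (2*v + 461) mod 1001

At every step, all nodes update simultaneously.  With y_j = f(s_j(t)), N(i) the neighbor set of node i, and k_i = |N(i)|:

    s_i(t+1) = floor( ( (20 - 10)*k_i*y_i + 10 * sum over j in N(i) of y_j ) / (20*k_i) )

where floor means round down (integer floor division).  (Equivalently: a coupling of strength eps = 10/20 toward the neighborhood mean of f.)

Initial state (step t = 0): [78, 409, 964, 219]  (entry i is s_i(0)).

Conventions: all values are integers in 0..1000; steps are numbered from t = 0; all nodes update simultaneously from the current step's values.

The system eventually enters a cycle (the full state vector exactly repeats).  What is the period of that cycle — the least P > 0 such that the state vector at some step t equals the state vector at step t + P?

Simulating step by step:
t=0: [78, 409, 964, 219]
t=1: [602, 390, 487, 700]
t=2: [607, 394, 492, 704]
t=3: [616, 403, 501, 713]
t=4: [634, 421, 519, 731]
t=5: [670, 457, 555, 767]
t=6: [742, 529, 627, 839]
t=7: [635, 673, 520, 483]
t=8: [673, 710, 558, 520]
t=9: [748, 785, 633, 595]
t=10: [647, 435, 532, 745]
t=11: [697, 484, 582, 794]
t=12: [545, 583, 430, 393]
t=13: [493, 530, 378, 340]
t=14: [388, 425, 273, 235]
t=15: [428, 215, 313, 526]
t=16: [508, 546, 393, 356]
t=17: [419, 456, 304, 266]
t=18: [490, 277, 375, 588]
t=19: [382, 169, 267, 480]
t=20: [416, 704, 802, 514]
t=21: [485, 522, 370, 332]
t=22: [372, 409, 257, 219]
t=23: [396, 433, 781, 744]
t=24: [444, 231, 329, 542]
t=25: [540, 578, 425, 388]
t=26: [483, 520, 368, 330]
t=27: [368, 405, 253, 215]
t=28: [388, 425, 773, 736]
t=29: [428, 215, 313, 526]

Answer: 14
Key observation: The state at step 15, [428, 215, 313, 526], reappears at step 29 — and no state repeats earlier — so the cycle the system enters has period 14.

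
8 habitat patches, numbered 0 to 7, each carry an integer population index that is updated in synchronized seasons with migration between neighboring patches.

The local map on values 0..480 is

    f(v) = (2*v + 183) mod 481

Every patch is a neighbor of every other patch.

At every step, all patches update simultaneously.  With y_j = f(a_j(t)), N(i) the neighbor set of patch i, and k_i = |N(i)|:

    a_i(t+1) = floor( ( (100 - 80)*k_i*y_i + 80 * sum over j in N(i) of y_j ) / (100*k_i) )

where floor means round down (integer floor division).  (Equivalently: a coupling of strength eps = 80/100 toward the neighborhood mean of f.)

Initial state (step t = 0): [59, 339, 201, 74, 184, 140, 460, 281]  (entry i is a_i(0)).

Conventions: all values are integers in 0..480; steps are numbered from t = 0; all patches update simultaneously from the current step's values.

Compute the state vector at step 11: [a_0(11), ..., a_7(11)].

Answer: [452, 452, 452, 452, 452, 452, 452, 452]

Derivation:
t=0: [59, 339, 201, 74, 184, 140, 460, 281]
t=1: [260, 267, 243, 263, 240, 274, 246, 257]
t=2: [215, 216, 212, 215, 211, 217, 212, 214]
t=3: [130, 130, 129, 130, 129, 130, 129, 130]
t=4: [442, 442, 442, 442, 442, 442, 442, 442]
t=5: [105, 105, 105, 105, 105, 105, 105, 105]
t=6: [393, 393, 393, 393, 393, 393, 393, 393]
t=7: [7, 7, 7, 7, 7, 7, 7, 7]
t=8: [197, 197, 197, 197, 197, 197, 197, 197]
t=9: [96, 96, 96, 96, 96, 96, 96, 96]
t=10: [375, 375, 375, 375, 375, 375, 375, 375]
t=11: [452, 452, 452, 452, 452, 452, 452, 452]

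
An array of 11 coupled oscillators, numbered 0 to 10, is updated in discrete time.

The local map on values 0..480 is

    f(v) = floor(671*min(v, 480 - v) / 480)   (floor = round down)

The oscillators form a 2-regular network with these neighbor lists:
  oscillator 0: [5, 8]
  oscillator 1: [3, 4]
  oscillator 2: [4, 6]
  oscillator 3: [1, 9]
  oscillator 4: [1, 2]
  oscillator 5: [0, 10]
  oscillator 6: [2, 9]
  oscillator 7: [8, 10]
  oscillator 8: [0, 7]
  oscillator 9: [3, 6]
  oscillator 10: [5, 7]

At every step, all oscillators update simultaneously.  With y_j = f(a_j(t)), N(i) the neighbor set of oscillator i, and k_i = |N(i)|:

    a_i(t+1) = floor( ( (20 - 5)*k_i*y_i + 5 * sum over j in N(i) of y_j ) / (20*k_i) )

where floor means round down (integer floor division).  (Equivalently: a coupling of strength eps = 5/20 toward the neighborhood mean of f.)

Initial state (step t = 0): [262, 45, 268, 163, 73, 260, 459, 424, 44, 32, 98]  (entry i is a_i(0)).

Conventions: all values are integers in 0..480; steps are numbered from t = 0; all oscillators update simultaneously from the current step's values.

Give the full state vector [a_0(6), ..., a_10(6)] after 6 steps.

Simulating step by step:
t=0: [262, 45, 268, 163, 73, 260, 459, 424, 44, 32, 98]
t=1: [274, 87, 238, 183, 121, 285, 64, 83, 93, 65, 150]
t=2: [265, 143, 281, 217, 183, 266, 119, 129, 147, 110, 205]
t=3: [288, 219, 261, 271, 250, 297, 178, 196, 213, 173, 274]
t=4: [270, 306, 300, 287, 317, 260, 254, 277, 290, 248, 281]
t=5: [291, 244, 256, 272, 232, 301, 308, 280, 270, 316, 282]
t=6: [265, 323, 305, 287, 323, 255, 247, 280, 287, 238, 273]

Answer: [265, 323, 305, 287, 323, 255, 247, 280, 287, 238, 273]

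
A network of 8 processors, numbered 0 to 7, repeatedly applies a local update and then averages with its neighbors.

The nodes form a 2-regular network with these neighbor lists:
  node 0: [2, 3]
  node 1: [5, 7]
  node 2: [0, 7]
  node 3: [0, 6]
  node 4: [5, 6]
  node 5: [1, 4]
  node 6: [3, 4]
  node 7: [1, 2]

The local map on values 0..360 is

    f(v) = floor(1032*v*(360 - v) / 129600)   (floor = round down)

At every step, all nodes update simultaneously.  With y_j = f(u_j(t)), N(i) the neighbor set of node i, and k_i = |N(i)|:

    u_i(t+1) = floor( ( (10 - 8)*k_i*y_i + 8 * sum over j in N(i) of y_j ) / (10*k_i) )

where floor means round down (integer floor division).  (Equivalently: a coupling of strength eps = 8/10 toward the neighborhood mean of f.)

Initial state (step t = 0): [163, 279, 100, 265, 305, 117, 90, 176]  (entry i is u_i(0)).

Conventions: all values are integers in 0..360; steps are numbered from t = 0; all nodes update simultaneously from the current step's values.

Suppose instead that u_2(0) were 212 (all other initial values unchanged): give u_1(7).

Answer: u_1(7) = 230
Key observation: This trace re-runs the system from the modified initial state.

Derivation:
t=0: [163, 279, 212, 265, 305, 117, 90, 176]
t=1: [230, 229, 254, 219, 194, 170, 171, 222]
t=2: [231, 247, 235, 247, 256, 249, 251, 229]
t=3: [229, 227, 236, 226, 217, 217, 217, 229]
t=4: [237, 242, 237, 242, 247, 244, 244, 236]
t=5: [230, 228, 232, 228, 224, 224, 224, 230]
t=6: [237, 239, 237, 239, 242, 240, 240, 237]
t=7: [231, 230, 232, 230, 228, 228, 228, 231]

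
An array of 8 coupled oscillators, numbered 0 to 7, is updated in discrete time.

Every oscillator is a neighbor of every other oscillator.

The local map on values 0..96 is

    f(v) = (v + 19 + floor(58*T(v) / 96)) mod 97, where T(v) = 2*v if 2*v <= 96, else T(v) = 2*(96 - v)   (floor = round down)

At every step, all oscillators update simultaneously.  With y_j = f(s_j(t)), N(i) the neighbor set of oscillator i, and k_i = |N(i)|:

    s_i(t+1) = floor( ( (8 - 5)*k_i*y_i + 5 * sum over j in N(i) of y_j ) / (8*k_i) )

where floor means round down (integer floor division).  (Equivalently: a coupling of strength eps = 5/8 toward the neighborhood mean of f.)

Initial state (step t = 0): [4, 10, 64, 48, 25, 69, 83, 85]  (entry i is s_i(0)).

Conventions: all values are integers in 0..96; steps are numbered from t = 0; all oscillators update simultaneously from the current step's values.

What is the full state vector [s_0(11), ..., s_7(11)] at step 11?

Answer: [23, 23, 23, 23, 23, 23, 23, 23]

Derivation:
t=0: [4, 10, 64, 48, 25, 69, 83, 85]
t=1: [30, 34, 29, 30, 44, 29, 28, 28]
t=2: [78, 81, 78, 78, 59, 78, 77, 77]
t=3: [21, 21, 21, 21, 22, 21, 21, 21]
t=4: [65, 65, 65, 65, 65, 65, 65, 65]
t=5: [24, 24, 24, 24, 24, 24, 24, 24]
t=6: [72, 72, 72, 72, 72, 72, 72, 72]
t=7: [23, 23, 23, 23, 23, 23, 23, 23]
t=8: [69, 69, 69, 69, 69, 69, 69, 69]
t=9: [23, 23, 23, 23, 23, 23, 23, 23]
t=10: [69, 69, 69, 69, 69, 69, 69, 69]
t=11: [23, 23, 23, 23, 23, 23, 23, 23]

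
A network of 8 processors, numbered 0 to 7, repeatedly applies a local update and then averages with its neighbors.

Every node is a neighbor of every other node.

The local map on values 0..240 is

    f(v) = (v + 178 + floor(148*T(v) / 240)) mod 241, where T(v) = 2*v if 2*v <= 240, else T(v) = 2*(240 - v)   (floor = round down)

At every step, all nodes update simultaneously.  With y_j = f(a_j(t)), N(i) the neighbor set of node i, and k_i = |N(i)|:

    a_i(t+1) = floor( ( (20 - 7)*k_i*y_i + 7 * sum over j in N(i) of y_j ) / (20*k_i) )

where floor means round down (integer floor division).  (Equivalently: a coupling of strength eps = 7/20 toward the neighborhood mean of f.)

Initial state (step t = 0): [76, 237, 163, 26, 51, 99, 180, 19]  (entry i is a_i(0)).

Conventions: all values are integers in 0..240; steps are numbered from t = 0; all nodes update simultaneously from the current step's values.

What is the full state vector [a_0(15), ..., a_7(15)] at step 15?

Answer: [189, 189, 189, 189, 189, 189, 189, 189]

Derivation:
t=0: [76, 237, 163, 26, 51, 99, 180, 19]
t=1: [130, 172, 183, 208, 96, 161, 181, 198]
t=2: [195, 189, 188, 184, 165, 191, 188, 186]
t=3: [187, 188, 189, 189, 192, 188, 189, 189]
t=4: [188, 188, 188, 188, 188, 188, 188, 188]
t=5: [189, 189, 189, 189, 189, 189, 189, 189]
t=6: [188, 188, 188, 188, 188, 188, 188, 188]
t=7: [189, 189, 189, 189, 189, 189, 189, 189]
t=8: [188, 188, 188, 188, 188, 188, 188, 188]
t=9: [189, 189, 189, 189, 189, 189, 189, 189]
t=10: [188, 188, 188, 188, 188, 188, 188, 188]
t=11: [189, 189, 189, 189, 189, 189, 189, 189]
t=12: [188, 188, 188, 188, 188, 188, 188, 188]
t=13: [189, 189, 189, 189, 189, 189, 189, 189]
t=14: [188, 188, 188, 188, 188, 188, 188, 188]
t=15: [189, 189, 189, 189, 189, 189, 189, 189]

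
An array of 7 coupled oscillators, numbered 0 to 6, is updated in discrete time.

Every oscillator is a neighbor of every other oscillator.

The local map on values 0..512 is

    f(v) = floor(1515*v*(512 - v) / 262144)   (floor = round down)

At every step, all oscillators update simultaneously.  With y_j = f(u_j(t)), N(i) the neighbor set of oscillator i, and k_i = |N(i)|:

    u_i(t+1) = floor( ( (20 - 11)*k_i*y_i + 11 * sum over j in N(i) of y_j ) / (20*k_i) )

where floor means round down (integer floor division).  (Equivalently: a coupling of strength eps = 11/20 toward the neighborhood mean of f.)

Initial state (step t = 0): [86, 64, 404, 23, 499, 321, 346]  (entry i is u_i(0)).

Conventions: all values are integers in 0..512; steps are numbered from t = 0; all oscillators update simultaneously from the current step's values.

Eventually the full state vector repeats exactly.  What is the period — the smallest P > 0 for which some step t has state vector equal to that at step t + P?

Simulating step by step:
t=0: [86, 64, 404, 23, 499, 321, 346]
t=1: [205, 188, 219, 152, 142, 256, 248]
t=2: [355, 351, 358, 338, 334, 360, 360]
t=3: [324, 325, 322, 330, 331, 322, 322]
t=4: [351, 350, 351, 349, 349, 351, 351]
t=5: [326, 326, 326, 327, 327, 326, 326]
t=6: [349, 349, 349, 349, 349, 349, 349]
t=7: [328, 328, 328, 328, 328, 328, 328]
t=8: [348, 348, 348, 348, 348, 348, 348]
t=9: [329, 329, 329, 329, 329, 329, 329]
t=10: [347, 347, 347, 347, 347, 347, 347]
t=11: [330, 330, 330, 330, 330, 330, 330]
t=12: [347, 347, 347, 347, 347, 347, 347]

Answer: 2
Key observation: The state at step 10, [347, 347, 347, 347, 347, 347, 347], reappears at step 12 — and no state repeats earlier — so the cycle the system enters has period 2.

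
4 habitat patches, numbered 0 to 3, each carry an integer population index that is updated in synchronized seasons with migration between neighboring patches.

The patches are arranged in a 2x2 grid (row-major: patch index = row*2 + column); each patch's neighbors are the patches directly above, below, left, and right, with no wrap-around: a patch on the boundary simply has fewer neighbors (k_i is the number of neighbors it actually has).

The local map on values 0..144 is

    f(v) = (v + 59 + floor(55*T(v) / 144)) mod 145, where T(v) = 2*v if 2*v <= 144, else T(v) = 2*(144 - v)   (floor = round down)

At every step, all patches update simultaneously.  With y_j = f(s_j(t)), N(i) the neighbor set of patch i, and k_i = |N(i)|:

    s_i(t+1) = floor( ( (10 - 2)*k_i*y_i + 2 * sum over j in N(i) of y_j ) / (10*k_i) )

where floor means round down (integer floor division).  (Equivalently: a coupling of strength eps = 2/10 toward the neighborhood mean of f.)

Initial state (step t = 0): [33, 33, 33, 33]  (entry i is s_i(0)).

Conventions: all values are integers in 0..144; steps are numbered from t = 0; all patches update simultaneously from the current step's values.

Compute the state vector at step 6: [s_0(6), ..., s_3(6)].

Simulating step by step:
t=0: [33, 33, 33, 33]
t=1: [117, 117, 117, 117]
t=2: [51, 51, 51, 51]
t=3: [3, 3, 3, 3]
t=4: [64, 64, 64, 64]
t=5: [26, 26, 26, 26]
t=6: [104, 104, 104, 104]

Answer: [104, 104, 104, 104]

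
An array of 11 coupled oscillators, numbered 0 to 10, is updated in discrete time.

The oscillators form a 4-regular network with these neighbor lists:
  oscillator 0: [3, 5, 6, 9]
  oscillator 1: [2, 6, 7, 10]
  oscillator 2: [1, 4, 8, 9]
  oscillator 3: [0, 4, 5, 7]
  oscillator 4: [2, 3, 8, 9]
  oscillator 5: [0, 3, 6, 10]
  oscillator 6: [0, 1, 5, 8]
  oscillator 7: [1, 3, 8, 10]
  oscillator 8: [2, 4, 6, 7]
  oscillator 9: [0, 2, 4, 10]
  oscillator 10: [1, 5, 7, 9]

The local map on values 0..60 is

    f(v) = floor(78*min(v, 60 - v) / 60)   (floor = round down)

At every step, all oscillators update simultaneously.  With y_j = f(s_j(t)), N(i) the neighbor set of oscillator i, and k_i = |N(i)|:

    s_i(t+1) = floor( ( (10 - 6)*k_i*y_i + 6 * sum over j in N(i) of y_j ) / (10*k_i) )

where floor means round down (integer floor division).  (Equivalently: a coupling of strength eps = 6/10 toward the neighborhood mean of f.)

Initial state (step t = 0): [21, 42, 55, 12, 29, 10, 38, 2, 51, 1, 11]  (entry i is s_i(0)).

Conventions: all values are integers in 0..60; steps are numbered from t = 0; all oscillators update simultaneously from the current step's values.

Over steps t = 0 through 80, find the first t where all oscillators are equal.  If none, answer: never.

Simulating step by step:
t=0: [21, 42, 55, 12, 29, 10, 38, 2, 51, 1, 11]  (not all equal)
t=1: [19, 16, 13, 17, 19, 17, 22, 10, 15, 13, 11]  (not all equal)
t=2: [22, 18, 18, 21, 20, 22, 23, 16, 19, 18, 16]  (not all equal)
t=3: [27, 23, 23, 26, 24, 26, 27, 22, 24, 23, 22]  (not all equal)
t=4: [33, 29, 29, 32, 30, 32, 33, 29, 30, 30, 29]  (not all equal)
t=5: [35, 36, 37, 36, 38, 35, 36, 37, 37, 37, 37]  (not all equal)
t=6: [31, 30, 29, 30, 28, 31, 31, 29, 29, 29, 29]  (not all equal)
t=7: [37, 37, 37, 37, 36, 37, 37, 37, 36, 36, 37]  (not all equal)
t=8: [29, 29, 29, 29, 30, 29, 29, 29, 30, 30, 29]  (not all equal)
t=9: [37, 37, 37, 37, 38, 37, 37, 37, 38, 38, 37]  (not all equal)
t=10: [28, 29, 28, 28, 28, 29, 28, 28, 28, 28, 28]  (not all equal)
t=11: [36, 36, 36, 36, 36, 36, 36, 36, 36, 36, 36]  (all equal)

Answer: 11
Key observation: Synchronization is absorbing here: once all oscillators are equal they stay equal, and step 11 is the first all-equal step.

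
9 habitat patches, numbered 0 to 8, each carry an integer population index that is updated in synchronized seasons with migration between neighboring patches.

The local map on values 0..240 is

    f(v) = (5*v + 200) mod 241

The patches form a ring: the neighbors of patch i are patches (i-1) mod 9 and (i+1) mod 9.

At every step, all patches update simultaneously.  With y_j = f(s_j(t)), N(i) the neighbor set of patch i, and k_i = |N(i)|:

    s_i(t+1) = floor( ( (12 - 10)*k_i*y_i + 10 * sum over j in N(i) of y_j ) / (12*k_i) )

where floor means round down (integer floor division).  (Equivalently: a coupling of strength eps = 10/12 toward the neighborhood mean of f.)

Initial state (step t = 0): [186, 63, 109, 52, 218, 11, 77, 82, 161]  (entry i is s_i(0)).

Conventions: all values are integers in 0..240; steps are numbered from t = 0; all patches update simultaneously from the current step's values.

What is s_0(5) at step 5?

Simulating step by step:
t=0: [186, 63, 109, 52, 218, 11, 77, 82, 161]
t=1: [58, 83, 108, 81, 111, 80, 76, 81, 129]
t=2: [107, 32, 109, 40, 105, 73, 116, 112, 74]
t=3: [88, 34, 119, 36, 101, 38, 59, 66, 35]
t=4: [135, 117, 123, 146, 157, 123, 84, 69, 108]
t=5: [58, 112, 127, 81, 128, 81, 87, 75, 92]

Answer: s_0(5) = 58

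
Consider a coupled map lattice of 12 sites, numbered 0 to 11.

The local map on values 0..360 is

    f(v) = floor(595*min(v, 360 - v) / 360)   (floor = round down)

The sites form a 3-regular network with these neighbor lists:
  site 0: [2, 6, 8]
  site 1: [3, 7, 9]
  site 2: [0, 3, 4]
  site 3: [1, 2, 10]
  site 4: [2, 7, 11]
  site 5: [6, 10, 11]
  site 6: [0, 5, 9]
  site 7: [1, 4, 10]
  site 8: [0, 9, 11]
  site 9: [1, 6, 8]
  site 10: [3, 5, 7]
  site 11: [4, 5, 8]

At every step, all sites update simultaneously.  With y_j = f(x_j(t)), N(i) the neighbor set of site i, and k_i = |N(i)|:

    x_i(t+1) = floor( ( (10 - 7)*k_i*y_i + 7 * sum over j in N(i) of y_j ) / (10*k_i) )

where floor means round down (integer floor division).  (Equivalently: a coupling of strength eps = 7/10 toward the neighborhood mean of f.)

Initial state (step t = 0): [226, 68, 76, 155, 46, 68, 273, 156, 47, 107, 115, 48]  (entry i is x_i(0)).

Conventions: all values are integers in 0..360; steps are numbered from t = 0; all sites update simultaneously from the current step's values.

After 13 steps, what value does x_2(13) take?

Answer: x_2(13) = 187

Derivation:
t=0: [226, 68, 76, 155, 46, 68, 273, 156, 47, 107, 115, 48]
t=1: [146, 194, 166, 176, 130, 129, 161, 165, 134, 130, 202, 85]
t=2: [249, 263, 256, 275, 224, 219, 235, 256, 205, 241, 259, 193]
t=3: [202, 166, 178, 157, 211, 221, 204, 179, 229, 203, 176, 249]
t=4: [257, 271, 266, 277, 253, 239, 251, 277, 228, 252, 269, 216]
t=5: [180, 149, 159, 146, 176, 192, 181, 151, 202, 180, 155, 209]
t=6: [279, 257, 271, 250, 264, 269, 291, 259, 275, 276, 255, 267]
t=7: [133, 164, 154, 168, 156, 147, 132, 166, 140, 140, 167, 150]
t=8: [229, 263, 251, 270, 257, 245, 226, 269, 231, 237, 267, 244]
t=9: [208, 164, 178, 159, 172, 188, 208, 157, 206, 199, 159, 191]
t=10: [261, 264, 274, 271, 279, 270, 262, 268, 261, 260, 266, 275]
t=11: [157, 155, 145, 150, 141, 150, 159, 149, 158, 161, 150, 145]
t=12: [255, 253, 244, 247, 238, 248, 258, 245, 256, 261, 246, 244]
t=13: [175, 178, 187, 185, 193, 183, 171, 188, 174, 169, 187, 187]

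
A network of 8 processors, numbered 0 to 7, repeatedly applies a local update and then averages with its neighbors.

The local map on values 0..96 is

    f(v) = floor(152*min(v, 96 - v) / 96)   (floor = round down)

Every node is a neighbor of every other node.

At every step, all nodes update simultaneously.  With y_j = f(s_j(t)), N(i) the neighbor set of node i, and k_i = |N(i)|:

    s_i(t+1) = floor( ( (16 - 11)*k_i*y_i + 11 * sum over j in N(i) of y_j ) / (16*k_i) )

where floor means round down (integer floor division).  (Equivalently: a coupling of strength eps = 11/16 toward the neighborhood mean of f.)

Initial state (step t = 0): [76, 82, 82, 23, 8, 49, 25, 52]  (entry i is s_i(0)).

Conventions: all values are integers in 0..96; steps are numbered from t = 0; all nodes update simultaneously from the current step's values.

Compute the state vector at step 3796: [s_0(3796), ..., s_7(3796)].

Simulating step by step:
t=0: [76, 82, 82, 23, 8, 49, 25, 52]
t=1: [36, 34, 34, 37, 32, 45, 38, 44]
t=2: [58, 57, 57, 58, 56, 61, 59, 61]
t=3: [59, 59, 59, 59, 59, 58, 58, 58]
t=4: [58, 58, 58, 58, 58, 59, 59, 59]
t=5: [59, 59, 59, 59, 59, 58, 58, 58]

Answer: [58, 58, 58, 58, 58, 59, 59, 59]
Key observation: The state at step 3, [59, 59, 59, 59, 59, 58, 58, 58], reappears at step 5: the system is in a cycle of period 2 from step 3 on.  Therefore the state at step 3796 equals the state at step 3 + ((3796 - 3) mod 2) = 4, which is [58, 58, 58, 58, 58, 59, 59, 59].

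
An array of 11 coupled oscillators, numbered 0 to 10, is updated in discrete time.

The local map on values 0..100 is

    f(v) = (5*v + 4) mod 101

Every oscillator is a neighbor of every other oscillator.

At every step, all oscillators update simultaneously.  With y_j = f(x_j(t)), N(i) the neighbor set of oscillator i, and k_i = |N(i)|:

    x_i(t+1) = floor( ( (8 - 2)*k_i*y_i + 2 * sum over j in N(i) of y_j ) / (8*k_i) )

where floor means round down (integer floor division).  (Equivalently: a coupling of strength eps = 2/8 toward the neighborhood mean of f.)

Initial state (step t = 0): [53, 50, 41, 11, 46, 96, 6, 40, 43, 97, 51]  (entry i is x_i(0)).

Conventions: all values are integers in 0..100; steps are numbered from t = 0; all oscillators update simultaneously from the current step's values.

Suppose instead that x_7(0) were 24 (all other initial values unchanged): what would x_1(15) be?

Answer: x_1(15) = 46
Key observation: This trace re-runs the system from the modified initial state.

Derivation:
t=0: [53, 50, 41, 11, 46, 96, 6, 24, 43, 97, 51]
t=1: [61, 50, 17, 55, 36, 70, 37, 29, 25, 74, 54]
t=2: [20, 54, 81, 72, 76, 53, 80, 51, 36, 68, 68]
t=3: [14, 64, 16, 57, 71, 61, 12, 54, 72, 42, 42]
t=4: [67, 28, 74, 76, 54, 18, 60, 65, 57, 22, 22]
t=5: [39, 44, 64, 72, 65, 81, 14, 32, 76, 22, 22]
t=6: [82, 27, 27, 56, 30, 15, 65, 57, 70, 21, 21]
t=7: [19, 39, 39, 71, 50, 69, 30, 75, 48, 17, 17]
t=8: [91, 91, 91, 60, 57, 53, 58, 75, 50, 84, 84]
t=9: [54, 54, 54, 15, 77, 63, 81, 69, 52, 29, 29]
t=10: [67, 67, 67, 72, 77, 26, 18, 48, 60, 49, 49]
t=11: [39, 39, 39, 57, 75, 36, 81, 43, 13, 47, 47]
t=12: [88, 88, 88, 80, 72, 77, 21, 29, 67, 44, 44]
t=13: [39, 39, 39, 10, 54, 72, 15, 44, 36, 26, 26]
t=14: [89, 89, 89, 57, 70, 62, 75, 34, 78, 42, 42]
t=15: [46, 46, 46, 76, 50, 21, 68, 66, 79, 22, 22]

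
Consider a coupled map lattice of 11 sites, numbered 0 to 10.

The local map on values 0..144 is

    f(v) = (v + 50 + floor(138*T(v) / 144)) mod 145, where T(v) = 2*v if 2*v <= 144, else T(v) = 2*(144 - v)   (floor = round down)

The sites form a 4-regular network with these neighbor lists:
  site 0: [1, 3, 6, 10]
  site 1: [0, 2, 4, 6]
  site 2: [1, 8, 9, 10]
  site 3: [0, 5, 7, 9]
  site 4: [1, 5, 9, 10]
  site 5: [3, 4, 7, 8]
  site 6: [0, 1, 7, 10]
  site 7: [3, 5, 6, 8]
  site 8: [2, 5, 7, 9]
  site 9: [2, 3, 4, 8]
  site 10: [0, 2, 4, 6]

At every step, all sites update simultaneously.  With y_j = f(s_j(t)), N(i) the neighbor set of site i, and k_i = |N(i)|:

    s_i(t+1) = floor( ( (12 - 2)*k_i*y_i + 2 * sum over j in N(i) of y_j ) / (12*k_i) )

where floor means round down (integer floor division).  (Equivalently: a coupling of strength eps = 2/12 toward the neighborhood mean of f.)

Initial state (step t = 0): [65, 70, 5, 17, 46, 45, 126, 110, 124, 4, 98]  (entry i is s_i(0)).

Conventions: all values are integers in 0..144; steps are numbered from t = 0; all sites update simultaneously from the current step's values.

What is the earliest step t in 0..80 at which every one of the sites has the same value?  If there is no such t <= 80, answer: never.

Simulating step by step:
t=0: [65, 70, 5, 17, 46, 45, 126, 110, 124, 4, 98]  (not all equal)
t=1: [93, 101, 67, 93, 44, 41, 69, 77, 65, 62, 86]  (not all equal)
t=2: [95, 87, 98, 92, 39, 33, 104, 104, 91, 84, 98]  (not all equal)
t=3: [93, 96, 92, 91, 27, 13, 86, 82, 92, 99, 87]  (not all equal)
t=4: [95, 95, 95, 96, 122, 90, 101, 103, 95, 92, 101]  (not all equal)
t=5: [92, 91, 92, 93, 73, 95, 88, 87, 93, 94, 87]  (not all equal)
t=6: [96, 97, 96, 95, 111, 94, 99, 100, 95, 95, 101]  (not all equal)
t=7: [92, 91, 92, 92, 81, 93, 90, 89, 92, 92, 88]  (not all equal)
t=8: [96, 97, 96, 96, 104, 95, 98, 98, 96, 96, 99]  (not all equal)
t=9: [92, 91, 92, 92, 86, 92, 91, 91, 92, 92, 90]  (not all equal)
t=10: [96, 97, 96, 96, 101, 96, 97, 96, 96, 96, 97]  (not all equal)
t=11: [92, 91, 92, 93, 88, 92, 92, 92, 93, 92, 91]  (not all equal)
t=12: [96, 97, 96, 95, 99, 96, 96, 95, 95, 96, 97]  (not all equal)
t=13: [92, 92, 92, 93, 90, 92, 92, 93, 93, 92, 92]  (not all equal)
t=14: [95, 96, 95, 95, 97, 95, 95, 95, 95, 96, 96]  (not all equal)
t=15: [93, 92, 93, 93, 92, 92, 93, 93, 93, 92, 92]  (not all equal)
t=16: [95, 95, 95, 95, 96, 95, 95, 95, 95, 95, 95]  (not all equal)
t=17: [93, 93, 93, 93, 93, 93, 93, 93, 93, 93, 93]  (all equal)

Answer: 17
Key observation: Synchronization is absorbing here: once all sites are equal they stay equal, and step 17 is the first all-equal step.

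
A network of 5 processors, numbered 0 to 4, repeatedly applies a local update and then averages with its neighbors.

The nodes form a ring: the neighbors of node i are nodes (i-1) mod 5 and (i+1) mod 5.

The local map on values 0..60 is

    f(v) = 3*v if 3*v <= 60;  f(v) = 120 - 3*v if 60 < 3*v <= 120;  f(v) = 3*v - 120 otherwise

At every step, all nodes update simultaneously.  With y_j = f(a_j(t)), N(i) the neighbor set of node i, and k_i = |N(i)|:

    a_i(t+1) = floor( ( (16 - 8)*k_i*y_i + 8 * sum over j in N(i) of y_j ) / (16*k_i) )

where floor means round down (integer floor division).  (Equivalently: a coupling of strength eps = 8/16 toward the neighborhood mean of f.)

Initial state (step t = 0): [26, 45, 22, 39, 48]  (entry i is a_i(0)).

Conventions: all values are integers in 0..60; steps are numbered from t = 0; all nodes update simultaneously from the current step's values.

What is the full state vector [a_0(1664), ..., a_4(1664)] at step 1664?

Simulating step by step:
t=0: [26, 45, 22, 39, 48]
t=1: [30, 31, 31, 21, 23]
t=2: [34, 27, 34, 48, 47]
t=3: [24, 28, 24, 21, 21]
t=4: [47, 42, 47, 54, 54]
t=5: [22, 13, 22, 36, 36]
t=6: [39, 46, 39, 22, 22]
t=7: [19, 10, 19, 41, 41]
t=8: [36, 43, 36, 16, 16]
t=9: [20, 10, 20, 39, 39]
t=10: [38, 45, 38, 17, 17]
t=11: [19, 10, 19, 39, 39]
t=12: [36, 43, 36, 16, 16]

Answer: [36, 43, 36, 16, 16]
Key observation: The state at step 8, [36, 43, 36, 16, 16], reappears at step 12: the system is in a cycle of period 4 from step 8 on.  Therefore the state at step 1664 equals the state at step 8 + ((1664 - 8) mod 4) = 8, which is [36, 43, 36, 16, 16].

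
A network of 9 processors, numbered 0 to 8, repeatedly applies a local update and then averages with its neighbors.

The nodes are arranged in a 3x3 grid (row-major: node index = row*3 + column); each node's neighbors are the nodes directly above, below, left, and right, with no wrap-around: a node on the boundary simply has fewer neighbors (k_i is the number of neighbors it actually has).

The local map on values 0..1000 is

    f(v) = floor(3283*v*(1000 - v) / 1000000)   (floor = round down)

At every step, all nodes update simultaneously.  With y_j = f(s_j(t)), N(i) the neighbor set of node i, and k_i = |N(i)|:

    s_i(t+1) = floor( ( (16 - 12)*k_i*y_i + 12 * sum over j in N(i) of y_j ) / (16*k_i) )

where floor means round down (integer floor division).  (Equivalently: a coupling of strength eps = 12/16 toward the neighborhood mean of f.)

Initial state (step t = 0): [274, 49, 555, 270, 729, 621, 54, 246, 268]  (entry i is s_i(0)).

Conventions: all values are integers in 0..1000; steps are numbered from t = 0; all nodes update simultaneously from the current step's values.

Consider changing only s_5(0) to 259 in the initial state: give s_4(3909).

Simulating step by step:
t=0: [274, 49, 555, 270, 729, 259, 54, 246, 268]
t=1: [462, 565, 495, 528, 543, 683, 512, 516, 625]
t=2: [813, 814, 773, 817, 794, 778, 818, 805, 765]
t=3: [494, 527, 543, 503, 521, 567, 498, 532, 553]
t=4: [819, 817, 812, 819, 816, 812, 818, 816, 811]
t=5: [487, 492, 496, 488, 492, 499, 488, 493, 498]
t=6: [820, 820, 820, 820, 820, 820, 820, 820, 820]
t=7: [484, 484, 484, 484, 484, 484, 484, 484, 484]
t=8: [819, 819, 819, 819, 819, 819, 819, 819, 819]
t=9: [486, 486, 486, 486, 486, 486, 486, 486, 486]
t=10: [820, 820, 820, 820, 820, 820, 820, 820, 820]

Answer: s_4(3909) = 486
Key observation: The state at step 6, [820, 820, 820, 820, 820, 820, 820, 820, 820], reappears at step 10: the system is in a cycle of period 4 from step 6 on.  Therefore the state at step 3909 equals the state at step 6 + ((3909 - 6) mod 4) = 9, which is [486, 486, 486, 486, 486, 486, 486, 486, 486].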